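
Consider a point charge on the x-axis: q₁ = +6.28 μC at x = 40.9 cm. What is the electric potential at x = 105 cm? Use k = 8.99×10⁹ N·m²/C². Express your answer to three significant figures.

8.81×10⁴ V

Electric potential is a scalar, so the contributions from each charge add algebraically: V = Σ kqᵢ/rᵢ.
V = k[(6.28×10⁻⁶)/(0.641)] = 8.81×10⁴ V.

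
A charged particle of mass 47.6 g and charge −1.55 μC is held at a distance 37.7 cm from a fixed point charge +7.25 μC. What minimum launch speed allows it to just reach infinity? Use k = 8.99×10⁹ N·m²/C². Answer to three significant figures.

To just escape, total mechanical energy must reach zero at infinity: ½mv²_min + U = 0, so ½mv²_min = −U = |kQq|/r.
|U| = |kQq|/r = (8.99×10⁹ N·m²/C²)(7.25×10⁻⁶)(1.55×10⁻⁶)/(0.377) = 0.268 J.
v_min = √(2|U|/m) = √(2·0.268/0.0476) = 3.36 m/s.

3.36 m/s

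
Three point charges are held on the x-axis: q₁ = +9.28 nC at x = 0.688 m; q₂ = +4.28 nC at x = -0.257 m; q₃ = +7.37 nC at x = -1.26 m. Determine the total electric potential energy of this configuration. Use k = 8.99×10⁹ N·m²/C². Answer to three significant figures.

9.76×10⁻⁷ J

The assembly work is the sum of pairwise potential energies, U = Σ_{i<j} kqᵢqⱼ/rᵢⱼ.
Pair separations: r₁₂ = 0.945 m, r₁₃ = 1.95 m, r₂₃ = 1.00 m.
U = (3.78×10⁻⁷) + (3.16×10⁻⁷) + (2.83×10⁻⁷) = 9.76×10⁻⁷ J.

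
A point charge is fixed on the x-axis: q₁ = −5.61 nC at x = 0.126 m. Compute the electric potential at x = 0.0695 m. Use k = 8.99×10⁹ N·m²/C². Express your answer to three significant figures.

Electric potential is a scalar, so the contributions from each charge add algebraically: V = Σ kqᵢ/rᵢ.
V = k[(-5.61×10⁻⁹)/(0.0565)] = -893 V.

-893 V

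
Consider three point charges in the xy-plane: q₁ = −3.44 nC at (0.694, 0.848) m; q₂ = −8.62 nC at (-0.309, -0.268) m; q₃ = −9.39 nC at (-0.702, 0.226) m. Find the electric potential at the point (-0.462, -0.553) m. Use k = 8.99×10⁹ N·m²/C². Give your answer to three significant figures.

Electric potential is a scalar, so the contributions from each charge add algebraically: V = Σ kqᵢ/rᵢ.
Distances from the field point to each charge: r₁ = 1.82 m, r₂ = 0.323 m, r₃ = 0.815 m.
V = k[(-3.44×10⁻⁹)/(1.82) + (-8.62×10⁻⁹)/(0.323) + (-9.39×10⁻⁹)/(0.815)] = -360 V.

-360 V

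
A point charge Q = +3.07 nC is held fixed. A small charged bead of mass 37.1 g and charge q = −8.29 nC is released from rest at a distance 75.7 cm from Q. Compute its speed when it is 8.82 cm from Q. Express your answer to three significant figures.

0.0111 m/s

Only the electrostatic force acts, so mechanical energy is conserved: ½mv² = U₁ − U₂ = kQq(1/r₁ − 1/r₂).
U₁ − U₂ = (8.99×10⁹ N·m²/C²)(3.07×10⁻⁹ C)(-8.29×10⁻⁹ C)(1/0.757 − 1/0.0882) = 2.29×10⁻⁶ J.
v = √(2·2.29×10⁻⁶/0.0371) = 0.0111 m/s.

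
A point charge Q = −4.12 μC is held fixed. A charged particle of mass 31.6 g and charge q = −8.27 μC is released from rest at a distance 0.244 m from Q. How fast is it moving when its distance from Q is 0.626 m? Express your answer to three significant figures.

Only the electrostatic force acts, so mechanical energy is conserved: ½mv² = U₁ − U₂ = kQq(1/r₁ − 1/r₂).
U₁ − U₂ = (8.99×10⁹ N·m²/C²)(-4.12×10⁻⁶ C)(-8.27×10⁻⁶ C)(1/0.244 − 1/0.626) = 0.766 J.
v = √(2·0.766/0.0316) = 6.96 m/s.

6.96 m/s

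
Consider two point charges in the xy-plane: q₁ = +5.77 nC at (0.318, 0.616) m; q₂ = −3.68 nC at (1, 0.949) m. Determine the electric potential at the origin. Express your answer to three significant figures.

The total potential is the scalar sum of each charge's contribution, V = Σ kqᵢ/rᵢ.
Distances from the field point to each charge: r₁ = 0.693 m, r₂ = 1.38 m.
V = k[(5.77×10⁻⁹)/(0.693) + (-3.68×10⁻⁹)/(1.38)] = 50.8 V.

50.8 V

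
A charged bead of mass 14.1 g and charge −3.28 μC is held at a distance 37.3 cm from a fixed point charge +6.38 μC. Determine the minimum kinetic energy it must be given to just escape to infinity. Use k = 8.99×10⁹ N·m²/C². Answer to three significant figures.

To just escape, total mechanical energy must reach zero at infinity: ½mv²_min + U = 0, so ½mv²_min = −U = |kQq|/r.
|U| = |kQq|/r = (8.99×10⁹ N·m²/C²)(6.38×10⁻⁶)(3.28×10⁻⁶)/(0.373) = 0.504 J.

0.504 J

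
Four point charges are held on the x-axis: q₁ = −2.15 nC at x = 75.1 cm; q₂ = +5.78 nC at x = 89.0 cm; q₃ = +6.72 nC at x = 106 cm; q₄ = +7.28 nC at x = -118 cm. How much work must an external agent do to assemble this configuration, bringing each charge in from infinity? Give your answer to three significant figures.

1.14×10⁻⁶ J

The work to assemble the configuration equals its total potential energy, U = Σ kqᵢqⱼ/rᵢⱼ over all pairs.
Pair separations: r₁₂ = 0.139 m, r₁₃ = 0.309 m, r₁₄ = 1.93 m, r₂₃ = 0.170 m, r₂₄ = 2.07 m, r₃₄ = 2.24 m.
Summing all 6 pair terms gives U = 1.14×10⁻⁶ J.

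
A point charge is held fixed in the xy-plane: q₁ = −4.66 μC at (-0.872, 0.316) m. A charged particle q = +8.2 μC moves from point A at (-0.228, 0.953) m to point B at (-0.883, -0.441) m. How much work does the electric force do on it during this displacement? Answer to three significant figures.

The work done by the electric force is W_field = −ΔU = −q(V_B − V_A) = q(V_A − V_B).
At A: distance to the source charge is 0.906 m; V_A = kq₁/r = -4.62×10⁴ V.
At B: distance to the source charge is 0.757 m; V_B = kq₁/r = -5.53×10⁴ V.
ΔV = V_B − V_A = -9090 V.
W_field = −qΔV = −(8.20×10⁻⁶ C)(-9090 V) = 0.0745 J.

0.0745 J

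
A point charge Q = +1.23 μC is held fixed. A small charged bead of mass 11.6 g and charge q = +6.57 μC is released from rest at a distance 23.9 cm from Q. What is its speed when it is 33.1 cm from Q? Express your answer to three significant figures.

3.82 m/s

Only the electrostatic force acts, so mechanical energy is conserved: ½mv² = U₁ − U₂ = kQq(1/r₁ − 1/r₂).
U₁ − U₂ = (8.99×10⁹ N·m²/C²)(1.23×10⁻⁶ C)(6.57×10⁻⁶ C)(1/0.239 − 1/0.331) = 0.0845 J.
v = √(2·0.0845/0.0116) = 3.82 m/s.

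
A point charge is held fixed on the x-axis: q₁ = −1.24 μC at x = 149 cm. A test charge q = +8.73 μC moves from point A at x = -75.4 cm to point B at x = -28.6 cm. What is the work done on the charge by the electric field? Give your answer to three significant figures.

0.0114 J

The work done by the electric force is W_field = −ΔU = −q(V_B − V_A) = q(V_A − V_B).
At A: distance to the source charge is 2.24 m; V_A = kq₁/r = -4970 V.
At B: distance to the source charge is 1.78 m; V_B = kq₁/r = -6280 V.
ΔV = V_B − V_A = -1310 V.
W_field = −qΔV = −(8.73×10⁻⁶ C)(-1310 V) = 0.0114 J.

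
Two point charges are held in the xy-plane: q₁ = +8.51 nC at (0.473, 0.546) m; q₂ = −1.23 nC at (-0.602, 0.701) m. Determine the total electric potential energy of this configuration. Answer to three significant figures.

The assembly work is the sum of pairwise potential energies, U = Σ_{i<j} kqᵢqⱼ/rᵢⱼ.
Pair separations: r₁₂ = 1.09 m.
U = (-8.66×10⁻⁸) = -8.66×10⁻⁸ J.

-8.66×10⁻⁸ J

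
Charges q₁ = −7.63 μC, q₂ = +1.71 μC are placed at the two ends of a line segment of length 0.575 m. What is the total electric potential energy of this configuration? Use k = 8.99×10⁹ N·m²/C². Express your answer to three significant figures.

-0.204 J

The work to assemble the configuration equals its total potential energy, U = Σ kqᵢqⱼ/rᵢⱼ over all pairs.
The separation is r = 0.575 m.
U = (-0.204) = -0.204 J.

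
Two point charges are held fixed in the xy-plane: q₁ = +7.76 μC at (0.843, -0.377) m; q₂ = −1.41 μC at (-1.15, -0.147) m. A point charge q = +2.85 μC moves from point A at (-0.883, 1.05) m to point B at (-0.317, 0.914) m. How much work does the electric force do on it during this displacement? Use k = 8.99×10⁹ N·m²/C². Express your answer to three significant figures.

The work done by the electric force is W_field = −ΔU = −q(V_B − V_A) = q(V_A − V_B).
At A: distances to the source charges are 2.24 m, 1.23 m; V_A = Σ kqᵢ/rᵢ = 2.08×10⁴ V.
At B: distances to the source charges are 1.74 m, 1.35 m; V_B = Σ kqᵢ/rᵢ = 3.08×10⁴ V.
ΔV = V_B − V_A = 9980 V.
W_field = −qΔV = −(2.85×10⁻⁶ C)(9980 V) = -0.0285 J.

-0.0285 J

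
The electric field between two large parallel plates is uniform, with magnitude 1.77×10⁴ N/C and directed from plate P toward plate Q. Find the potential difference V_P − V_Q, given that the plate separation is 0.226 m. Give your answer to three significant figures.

In a uniform field, potential decreases in the direction of E: ΔV = −E·d for a displacement d parallel to E.
Going from Q to P is a displacement of 0.226 m opposite to the field, so V_P − V_Q = +Ed = 4000 V.

4000 V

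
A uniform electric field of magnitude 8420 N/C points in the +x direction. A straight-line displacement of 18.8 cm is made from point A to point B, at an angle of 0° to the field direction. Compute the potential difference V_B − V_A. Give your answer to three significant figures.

Only the component of displacement along E changes the potential: ΔV = −E·d·cosθ.
ΔV = −(8420 V/m)(0.188 m)cos0° = -1580 V.

-1580 V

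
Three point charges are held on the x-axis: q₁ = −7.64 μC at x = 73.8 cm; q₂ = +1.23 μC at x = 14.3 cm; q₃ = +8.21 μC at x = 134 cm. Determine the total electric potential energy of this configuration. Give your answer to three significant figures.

The work to assemble the configuration equals its total potential energy, U = Σ kqᵢqⱼ/rᵢⱼ over all pairs.
Pair separations: r₁₂ = 0.595 m, r₁₃ = 0.602 m, r₂₃ = 1.20 m.
U = (-0.142) + (-0.937) + (0.0758) = -1.00 J.

-1.00 J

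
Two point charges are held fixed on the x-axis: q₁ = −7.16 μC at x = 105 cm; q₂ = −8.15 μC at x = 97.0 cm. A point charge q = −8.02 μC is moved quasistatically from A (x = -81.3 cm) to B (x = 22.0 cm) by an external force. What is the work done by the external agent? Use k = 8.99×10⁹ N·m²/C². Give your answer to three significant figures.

0.799 J

For quasistatic motion the external work equals the change in potential energy: W_ext = qΔV = q(V_B − V_A).
At A: distances to the source charges are 1.86 m, 1.78 m; V_A = Σ kqᵢ/rᵢ = -7.56×10⁴ V.
At B: distances to the source charges are 0.830 m, 0.750 m; V_B = Σ kqᵢ/rᵢ = -1.75×10⁵ V.
ΔV = V_B − V_A = -9.96×10⁴ V.
W_ext = qΔV = (-8.02×10⁻⁶ C)(-9.96×10⁴ V) = 0.799 J.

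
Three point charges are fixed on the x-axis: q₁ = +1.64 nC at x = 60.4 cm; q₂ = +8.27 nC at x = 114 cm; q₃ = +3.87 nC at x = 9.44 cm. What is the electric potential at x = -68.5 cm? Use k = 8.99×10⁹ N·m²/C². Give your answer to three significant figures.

96.8 V

Electric potential is a scalar, so the contributions from each charge add algebraically: V = Σ kqᵢ/rᵢ.
Distances from the field point to each charge: r₁ = 1.29 m, r₂ = 1.82 m, r₃ = 0.779 m.
V = k[(1.64×10⁻⁹)/(1.29) + (8.27×10⁻⁹)/(1.82) + (3.87×10⁻⁹)/(0.779)] = 96.8 V.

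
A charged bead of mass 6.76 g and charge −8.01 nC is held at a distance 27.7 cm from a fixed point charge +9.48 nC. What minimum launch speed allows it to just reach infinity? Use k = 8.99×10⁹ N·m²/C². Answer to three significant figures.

To just escape, total mechanical energy must reach zero at infinity: ½mv²_min + U = 0, so ½mv²_min = −U = |kQq|/r.
|U| = |kQq|/r = (8.99×10⁹ N·m²/C²)(9.48×10⁻⁹)(8.01×10⁻⁹)/(0.277) = 2.46×10⁻⁶ J.
v_min = √(2|U|/m) = √(2·2.46×10⁻⁶/6.76×10⁻³) = 0.0270 m/s.

0.0270 m/s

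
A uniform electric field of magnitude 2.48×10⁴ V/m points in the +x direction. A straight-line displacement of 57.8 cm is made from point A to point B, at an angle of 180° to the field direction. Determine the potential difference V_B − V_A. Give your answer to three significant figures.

1.43×10⁴ V

Only the component of displacement along E changes the potential: ΔV = −E·d·cosθ.
ΔV = −(2.48×10⁴ V/m)(0.578 m)cos180° = 1.43×10⁴ V.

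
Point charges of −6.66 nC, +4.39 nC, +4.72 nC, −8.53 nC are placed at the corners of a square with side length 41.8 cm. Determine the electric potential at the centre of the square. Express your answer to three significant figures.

-185 V

The total potential is the scalar sum of each charge's contribution, V = Σ kqᵢ/rᵢ.
The distance from each corner to the centre is a√2/2 = 0.296 m.
V = k[(-6.66×10⁻⁹)/(0.296) + (4.39×10⁻⁹)/(0.296) + (4.72×10⁻⁹)/(0.296) + (-8.53×10⁻⁹)/(0.296)] = -185 V.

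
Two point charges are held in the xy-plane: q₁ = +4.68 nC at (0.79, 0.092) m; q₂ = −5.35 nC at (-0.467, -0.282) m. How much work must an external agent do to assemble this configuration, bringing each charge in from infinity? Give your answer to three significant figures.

-1.72×10⁻⁷ J

The assembly work is the sum of pairwise potential energies, U = Σ_{i<j} kqᵢqⱼ/rᵢⱼ.
Pair separations: r₁₂ = 1.31 m.
U = (-1.72×10⁻⁷) = -1.72×10⁻⁷ J.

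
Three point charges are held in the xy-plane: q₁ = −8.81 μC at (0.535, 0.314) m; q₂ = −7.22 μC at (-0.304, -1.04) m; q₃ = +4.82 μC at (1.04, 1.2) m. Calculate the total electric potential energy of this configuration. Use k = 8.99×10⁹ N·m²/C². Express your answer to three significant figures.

-0.135 J

The assembly work is the sum of pairwise potential energies, U = Σ_{i<j} kqᵢqⱼ/rᵢⱼ.
Pair separations: r₁₂ = 1.59 m, r₁₃ = 1.02 m, r₂₃ = 2.61 m.
U = (0.359) + (-0.374) + (-0.120) = -0.135 J.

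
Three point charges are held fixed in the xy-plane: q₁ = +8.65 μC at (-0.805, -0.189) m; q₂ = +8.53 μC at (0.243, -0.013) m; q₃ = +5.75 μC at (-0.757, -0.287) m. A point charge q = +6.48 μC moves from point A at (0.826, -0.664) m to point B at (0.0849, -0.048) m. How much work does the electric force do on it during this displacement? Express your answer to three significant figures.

-2.94 J

The work done by the electric force is W_field = −ΔU = −q(V_B − V_A) = q(V_A − V_B).
At A: distances to the source charges are 1.70 m, 0.874 m, 1.63 m; V_A = Σ kqᵢ/rᵢ = 1.65×10⁵ V.
At B: distances to the source charges are 0.901 m, 0.162 m, 0.875 m; V_B = Σ kqᵢ/rᵢ = 6.19×10⁵ V.
ΔV = V_B − V_A = 4.54×10⁵ V.
W_field = −qΔV = −(6.48×10⁻⁶ C)(4.54×10⁵ V) = -2.94 J.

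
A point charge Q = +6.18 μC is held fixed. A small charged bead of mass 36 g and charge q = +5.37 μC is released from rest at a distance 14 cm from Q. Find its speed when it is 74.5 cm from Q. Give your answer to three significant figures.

9.81 m/s

Only the electrostatic force acts, so mechanical energy is conserved: ½mv² = U₁ − U₂ = kQq(1/r₁ − 1/r₂).
U₁ − U₂ = (8.99×10⁹ N·m²/C²)(6.18×10⁻⁶ C)(5.37×10⁻⁶ C)(1/0.140 − 1/0.745) = 1.73 J.
v = √(2·1.73/0.0360) = 9.81 m/s.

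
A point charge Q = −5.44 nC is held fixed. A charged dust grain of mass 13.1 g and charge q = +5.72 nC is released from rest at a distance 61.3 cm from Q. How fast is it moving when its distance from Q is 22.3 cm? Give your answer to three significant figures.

0.0110 m/s

Only the electrostatic force acts, so mechanical energy is conserved: ½mv² = U₁ − U₂ = kQq(1/r₁ − 1/r₂).
U₁ − U₂ = (8.99×10⁹ N·m²/C²)(-5.44×10⁻⁹ C)(5.72×10⁻⁹ C)(1/0.613 − 1/0.223) = 7.98×10⁻⁷ J.
v = √(2·7.98×10⁻⁷/0.0131) = 0.0110 m/s.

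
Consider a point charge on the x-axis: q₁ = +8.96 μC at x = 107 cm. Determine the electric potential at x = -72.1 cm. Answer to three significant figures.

4.50×10⁴ V

Electric potential is a scalar, so the contributions from each charge add algebraically: V = Σ kqᵢ/rᵢ.
V = k[(8.96×10⁻⁶)/(1.79)] = 4.50×10⁴ V.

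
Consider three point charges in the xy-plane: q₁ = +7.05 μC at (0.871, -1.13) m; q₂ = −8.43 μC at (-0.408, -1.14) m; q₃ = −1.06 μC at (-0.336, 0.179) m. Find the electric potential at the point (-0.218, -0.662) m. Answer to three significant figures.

The total potential is the scalar sum of each charge's contribution, V = Σ kqᵢ/rᵢ.
Distances from the field point to each charge: r₁ = 1.19 m, r₂ = 0.514 m, r₃ = 0.849 m.
V = k[(7.05×10⁻⁶)/(1.19) + (-8.43×10⁻⁶)/(0.514) + (-1.06×10⁻⁶)/(0.849)] = -1.05×10⁵ V.

-1.05×10⁵ V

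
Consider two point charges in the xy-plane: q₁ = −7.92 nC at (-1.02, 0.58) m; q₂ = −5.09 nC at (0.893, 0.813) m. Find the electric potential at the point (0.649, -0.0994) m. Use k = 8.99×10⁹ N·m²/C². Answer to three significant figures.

-88.0 V

The total potential is the scalar sum of each charge's contribution, V = Σ kqᵢ/rᵢ.
Distances from the field point to each charge: r₁ = 1.80 m, r₂ = 0.944 m.
V = k[(-7.92×10⁻⁹)/(1.80) + (-5.09×10⁻⁹)/(0.944)] = -88.0 V.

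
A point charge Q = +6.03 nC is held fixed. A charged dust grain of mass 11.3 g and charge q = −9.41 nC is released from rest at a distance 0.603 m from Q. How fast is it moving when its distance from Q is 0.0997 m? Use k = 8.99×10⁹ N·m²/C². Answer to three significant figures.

Only the electrostatic force acts, so mechanical energy is conserved: ½mv² = U₁ − U₂ = kQq(1/r₁ − 1/r₂).
U₁ − U₂ = (8.99×10⁹ N·m²/C²)(6.03×10⁻⁹ C)(-9.41×10⁻⁹ C)(1/0.603 − 1/0.0997) = 4.27×10⁻⁶ J.
v = √(2·4.27×10⁻⁶/0.0113) = 0.0275 m/s.

0.0275 m/s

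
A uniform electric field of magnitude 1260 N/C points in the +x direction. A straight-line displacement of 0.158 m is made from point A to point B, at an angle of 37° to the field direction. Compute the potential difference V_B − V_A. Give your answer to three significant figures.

Only the component of displacement along E changes the potential: ΔV = −E·d·cosθ.
ΔV = −(1260 V/m)(0.158 m)cos37° = -159 V.

-159 V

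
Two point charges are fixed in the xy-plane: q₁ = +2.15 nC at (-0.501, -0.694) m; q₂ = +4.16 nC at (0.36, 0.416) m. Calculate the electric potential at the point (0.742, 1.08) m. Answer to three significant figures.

Electric potential is a scalar, so the contributions from each charge add algebraically: V = Σ kqᵢ/rᵢ.
Distances from the field point to each charge: r₁ = 2.17 m, r₂ = 0.766 m.
V = k[(2.15×10⁻⁹)/(2.17) + (4.16×10⁻⁹)/(0.766)] = 57.7 V.

57.7 V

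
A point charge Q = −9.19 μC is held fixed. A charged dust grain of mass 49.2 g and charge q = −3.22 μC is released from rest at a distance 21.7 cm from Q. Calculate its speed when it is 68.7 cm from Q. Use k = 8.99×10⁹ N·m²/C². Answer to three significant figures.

5.84 m/s

Only the electrostatic force acts, so mechanical energy is conserved: ½mv² = U₁ − U₂ = kQq(1/r₁ − 1/r₂).
U₁ − U₂ = (8.99×10⁹ N·m²/C²)(-9.19×10⁻⁶ C)(-3.22×10⁻⁶ C)(1/0.217 − 1/0.687) = 0.839 J.
v = √(2·0.839/0.0492) = 5.84 m/s.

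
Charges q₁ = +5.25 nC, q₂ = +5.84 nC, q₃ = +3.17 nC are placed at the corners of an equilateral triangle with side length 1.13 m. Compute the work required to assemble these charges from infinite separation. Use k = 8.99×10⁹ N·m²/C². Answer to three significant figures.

The work to assemble the configuration equals its total potential energy, U = Σ kqᵢqⱼ/rᵢⱼ over all pairs.
All three pair separations equal the side length, 1.13 m.
U = (2.44×10⁻⁷) + (1.32×10⁻⁷) + (1.47×10⁻⁷) = 5.24×10⁻⁷ J.

5.24×10⁻⁷ J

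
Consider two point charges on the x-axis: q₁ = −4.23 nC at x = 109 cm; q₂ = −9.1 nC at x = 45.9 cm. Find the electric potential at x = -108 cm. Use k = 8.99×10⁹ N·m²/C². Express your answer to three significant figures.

Electric potential is a scalar, so the contributions from each charge add algebraically: V = Σ kqᵢ/rᵢ.
Distances from the field point to each charge: r₁ = 2.17 m, r₂ = 1.54 m.
V = k[(-4.23×10⁻⁹)/(2.17) + (-9.10×10⁻⁹)/(1.54)] = -70.7 V.

-70.7 V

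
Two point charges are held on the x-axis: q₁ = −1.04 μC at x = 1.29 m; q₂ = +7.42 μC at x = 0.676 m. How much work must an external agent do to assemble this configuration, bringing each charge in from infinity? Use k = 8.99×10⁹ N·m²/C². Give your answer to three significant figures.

The work to assemble the configuration equals its total potential energy, U = Σ kqᵢqⱼ/rᵢⱼ over all pairs.
Pair separations: r₁₂ = 0.614 m.
U = (-0.113) = -0.113 J.

-0.113 J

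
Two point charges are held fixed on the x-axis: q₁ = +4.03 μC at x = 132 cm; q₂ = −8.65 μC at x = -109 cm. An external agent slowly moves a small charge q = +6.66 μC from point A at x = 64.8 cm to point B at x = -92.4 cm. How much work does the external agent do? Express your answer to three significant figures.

For quasistatic motion the external work equals the change in potential energy: W_ext = qΔV = q(V_B − V_A).
At A: distances to the source charges are 0.672 m, 1.74 m; V_A = Σ kqᵢ/rᵢ = 9170 V.
At B: distances to the source charges are 2.24 m, 0.166 m; V_B = Σ kqᵢ/rᵢ = -4.52×10⁵ V.
ΔV = V_B − V_A = -4.61×10⁵ V.
W_ext = qΔV = (6.66×10⁻⁶ C)(-4.61×10⁵ V) = -3.07 J.

-3.07 J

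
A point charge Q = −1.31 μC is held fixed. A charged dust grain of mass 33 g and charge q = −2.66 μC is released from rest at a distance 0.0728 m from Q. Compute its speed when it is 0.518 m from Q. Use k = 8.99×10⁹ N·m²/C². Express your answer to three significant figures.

Only the electrostatic force acts, so mechanical energy is conserved: ½mv² = U₁ − U₂ = kQq(1/r₁ − 1/r₂).
U₁ − U₂ = (8.99×10⁹ N·m²/C²)(-1.31×10⁻⁶ C)(-2.66×10⁻⁶ C)(1/0.0728 − 1/0.518) = 0.370 J.
v = √(2·0.370/0.0330) = 4.73 m/s.

4.73 m/s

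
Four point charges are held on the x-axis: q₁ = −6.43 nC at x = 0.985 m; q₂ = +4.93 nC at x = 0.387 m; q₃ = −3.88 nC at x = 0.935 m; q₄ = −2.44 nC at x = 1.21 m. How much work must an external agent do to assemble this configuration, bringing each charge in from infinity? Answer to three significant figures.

4.50×10⁻⁶ J

The assembly work is the sum of pairwise potential energies, U = Σ_{i<j} kqᵢqⱼ/rᵢⱼ.
Pair separations: r₁₂ = 0.598 m, r₁₃ = 0.0500 m, r₁₄ = 0.225 m, r₂₃ = 0.548 m, r₂₄ = 0.823 m, r₃₄ = 0.275 m.
Summing all 6 pair terms gives U = 4.50×10⁻⁶ J.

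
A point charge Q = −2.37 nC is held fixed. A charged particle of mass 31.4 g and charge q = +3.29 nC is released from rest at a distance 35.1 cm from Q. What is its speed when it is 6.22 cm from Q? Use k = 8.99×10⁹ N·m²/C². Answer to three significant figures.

7.69×10⁻³ m/s

Only the electrostatic force acts, so mechanical energy is conserved: ½mv² = U₁ − U₂ = kQq(1/r₁ − 1/r₂).
U₁ − U₂ = (8.99×10⁹ N·m²/C²)(-2.37×10⁻⁹ C)(3.29×10⁻⁹ C)(1/0.351 − 1/0.0622) = 9.27×10⁻⁷ J.
v = √(2·9.27×10⁻⁷/0.0314) = 7.69×10⁻³ m/s.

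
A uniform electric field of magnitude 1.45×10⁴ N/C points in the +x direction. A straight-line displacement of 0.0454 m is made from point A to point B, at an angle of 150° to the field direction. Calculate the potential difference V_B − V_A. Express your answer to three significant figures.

570 V

Only the component of displacement along E changes the potential: ΔV = −E·d·cosθ.
ΔV = −(1.45×10⁴ V/m)(0.0454 m)cos150° = 570 V.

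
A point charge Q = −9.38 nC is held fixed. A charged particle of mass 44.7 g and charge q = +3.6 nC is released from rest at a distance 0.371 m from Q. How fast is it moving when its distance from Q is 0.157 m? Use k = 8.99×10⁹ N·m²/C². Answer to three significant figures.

7.06×10⁻³ m/s

Only the electrostatic force acts, so mechanical energy is conserved: ½mv² = U₁ − U₂ = kQq(1/r₁ − 1/r₂).
U₁ − U₂ = (8.99×10⁹ N·m²/C²)(-9.38×10⁻⁹ C)(3.60×10⁻⁹ C)(1/0.371 − 1/0.157) = 1.12×10⁻⁶ J.
v = √(2·1.12×10⁻⁶/0.0447) = 7.06×10⁻³ m/s.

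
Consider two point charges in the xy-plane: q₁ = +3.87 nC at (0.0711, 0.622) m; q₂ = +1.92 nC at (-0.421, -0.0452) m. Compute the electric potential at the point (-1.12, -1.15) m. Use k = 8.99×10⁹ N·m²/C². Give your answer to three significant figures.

Electric potential is a scalar, so the contributions from each charge add algebraically: V = Σ kqᵢ/rᵢ.
Distances from the field point to each charge: r₁ = 2.14 m, r₂ = 1.31 m.
V = k[(3.87×10⁻⁹)/(2.14) + (1.92×10⁻⁹)/(1.31)] = 29.5 V.

29.5 V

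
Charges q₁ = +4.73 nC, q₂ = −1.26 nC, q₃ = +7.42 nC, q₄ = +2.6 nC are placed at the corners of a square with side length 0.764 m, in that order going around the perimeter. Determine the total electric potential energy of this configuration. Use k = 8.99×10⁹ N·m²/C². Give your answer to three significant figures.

4.56×10⁻⁷ J

The work to assemble the configuration equals its total potential energy, U = Σ kqᵢqⱼ/rᵢⱼ over all pairs.
The four side pairs have separation 0.764 m and the two diagonal pairs 1.08 m.
Summing all 6 pair terms gives U = 4.56×10⁻⁷ J.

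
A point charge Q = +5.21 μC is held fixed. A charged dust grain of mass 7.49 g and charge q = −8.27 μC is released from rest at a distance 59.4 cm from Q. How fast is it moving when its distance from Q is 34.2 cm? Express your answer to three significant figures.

Only the electrostatic force acts, so mechanical energy is conserved: ½mv² = U₁ − U₂ = kQq(1/r₁ − 1/r₂).
U₁ − U₂ = (8.99×10⁹ N·m²/C²)(5.21×10⁻⁶ C)(-8.27×10⁻⁶ C)(1/0.594 − 1/0.342) = 0.480 J.
v = √(2·0.480/7.49×10⁻³) = 11.3 m/s.

11.3 m/s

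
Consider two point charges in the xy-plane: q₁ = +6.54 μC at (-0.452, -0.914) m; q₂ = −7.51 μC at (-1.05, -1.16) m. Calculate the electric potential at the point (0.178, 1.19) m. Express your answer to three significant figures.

1310 V

The total potential is the scalar sum of each charge's contribution, V = Σ kqᵢ/rᵢ.
Distances from the field point to each charge: r₁ = 2.20 m, r₂ = 2.65 m.
V = k[(6.54×10⁻⁶)/(2.20) + (-7.51×10⁻⁶)/(2.65)] = 1310 V.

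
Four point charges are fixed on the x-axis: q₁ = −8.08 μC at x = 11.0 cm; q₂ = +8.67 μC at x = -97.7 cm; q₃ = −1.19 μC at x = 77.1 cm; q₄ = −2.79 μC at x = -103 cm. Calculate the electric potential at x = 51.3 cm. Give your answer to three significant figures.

-1.86×10⁵ V

The total potential is the scalar sum of each charge's contribution, V = Σ kqᵢ/rᵢ.
Distances from the field point to each charge: r₁ = 0.403 m, r₂ = 1.49 m, r₃ = 0.258 m, r₄ = 1.54 m.
V = k[(-8.08×10⁻⁶)/(0.403) + (8.67×10⁻⁶)/(1.49) + (-1.19×10⁻⁶)/(0.258) + (-2.79×10⁻⁶)/(1.54)] = -1.86×10⁵ V.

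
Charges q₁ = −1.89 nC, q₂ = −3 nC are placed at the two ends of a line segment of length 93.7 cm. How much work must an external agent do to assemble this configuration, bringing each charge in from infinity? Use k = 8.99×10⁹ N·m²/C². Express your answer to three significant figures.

The assembly work is the sum of pairwise potential energies, U = Σ_{i<j} kqᵢqⱼ/rᵢⱼ.
The separation is r = 0.937 m.
U = (5.44×10⁻⁸) = 5.44×10⁻⁸ J.

5.44×10⁻⁸ J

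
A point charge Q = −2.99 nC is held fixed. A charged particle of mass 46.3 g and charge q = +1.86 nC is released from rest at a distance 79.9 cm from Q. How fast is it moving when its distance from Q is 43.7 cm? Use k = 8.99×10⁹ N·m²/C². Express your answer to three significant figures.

Only the electrostatic force acts, so mechanical energy is conserved: ½mv² = U₁ − U₂ = kQq(1/r₁ − 1/r₂).
U₁ − U₂ = (8.99×10⁹ N·m²/C²)(-2.99×10⁻⁹ C)(1.86×10⁻⁹ C)(1/0.799 − 1/0.437) = 5.18×10⁻⁸ J.
v = √(2·5.18×10⁻⁸/0.0463) = 1.50×10⁻³ m/s.

1.50×10⁻³ m/s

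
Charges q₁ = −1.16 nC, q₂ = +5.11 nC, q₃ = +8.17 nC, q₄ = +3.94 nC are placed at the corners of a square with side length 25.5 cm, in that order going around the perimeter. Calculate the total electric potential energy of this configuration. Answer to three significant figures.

The assembly work is the sum of pairwise potential energies, U = Σ_{i<j} kqᵢqⱼ/rᵢⱼ.
The four side pairs have separation 0.255 m and the two diagonal pairs 0.361 m.
Summing all 6 pair terms gives U = 2.50×10⁻⁶ J.

2.50×10⁻⁶ J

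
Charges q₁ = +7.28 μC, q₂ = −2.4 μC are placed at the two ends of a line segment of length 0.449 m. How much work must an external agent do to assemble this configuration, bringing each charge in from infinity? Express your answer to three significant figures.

The work to assemble the configuration equals its total potential energy, U = Σ kqᵢqⱼ/rᵢⱼ over all pairs.
The separation is r = 0.449 m.
U = (-0.350) = -0.350 J.

-0.350 J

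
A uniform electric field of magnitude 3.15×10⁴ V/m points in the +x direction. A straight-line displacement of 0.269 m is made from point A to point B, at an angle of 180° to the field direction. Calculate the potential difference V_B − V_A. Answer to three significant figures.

8470 V

Only the component of displacement along E changes the potential: ΔV = −E·d·cosθ.
ΔV = −(3.15×10⁴ V/m)(0.269 m)cos180° = 8470 V.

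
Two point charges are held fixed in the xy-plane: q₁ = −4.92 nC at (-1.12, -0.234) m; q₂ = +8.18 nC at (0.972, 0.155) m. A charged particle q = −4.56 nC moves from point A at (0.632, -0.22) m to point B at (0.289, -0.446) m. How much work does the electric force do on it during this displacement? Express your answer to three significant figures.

The work done by the electric force is W_field = −ΔU = −q(V_B − V_A) = q(V_A − V_B).
At A: distances to the source charges are 1.75 m, 0.506 m; V_A = Σ kqᵢ/rᵢ = 120 V.
At B: distances to the source charges are 1.42 m, 0.910 m; V_B = Σ kqᵢ/rᵢ = 49.8 V.
ΔV = V_B − V_A = -70.2 V.
W_field = −qΔV = −(-4.56×10⁻⁹ C)(-70.2 V) = -3.20×10⁻⁷ J.

-3.20×10⁻⁷ J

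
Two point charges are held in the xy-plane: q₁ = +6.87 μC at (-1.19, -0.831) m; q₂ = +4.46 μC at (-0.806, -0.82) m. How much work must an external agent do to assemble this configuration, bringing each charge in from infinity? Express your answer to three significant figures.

0.717 J

The assembly work is the sum of pairwise potential energies, U = Σ_{i<j} kqᵢqⱼ/rᵢⱼ.
Pair separations: r₁₂ = 0.384 m.
U = (0.717) = 0.717 J.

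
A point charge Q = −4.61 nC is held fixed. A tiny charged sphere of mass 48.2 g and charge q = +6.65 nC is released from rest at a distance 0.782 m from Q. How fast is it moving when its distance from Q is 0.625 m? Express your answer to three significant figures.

1.92×10⁻³ m/s

Only the electrostatic force acts, so mechanical energy is conserved: ½mv² = U₁ − U₂ = kQq(1/r₁ − 1/r₂).
U₁ − U₂ = (8.99×10⁹ N·m²/C²)(-4.61×10⁻⁹ C)(6.65×10⁻⁹ C)(1/0.782 − 1/0.625) = 8.85×10⁻⁸ J.
v = √(2·8.85×10⁻⁸/0.0482) = 1.92×10⁻³ m/s.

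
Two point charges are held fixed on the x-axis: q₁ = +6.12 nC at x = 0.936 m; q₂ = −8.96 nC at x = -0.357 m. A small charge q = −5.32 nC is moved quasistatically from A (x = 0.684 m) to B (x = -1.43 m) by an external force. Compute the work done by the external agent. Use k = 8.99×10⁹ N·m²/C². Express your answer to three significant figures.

1.03×10⁻⁶ J

For quasistatic motion the external work equals the change in potential energy: W_ext = qΔV = q(V_B − V_A).
At A: distances to the source charges are 0.252 m, 1.04 m; V_A = Σ kqᵢ/rᵢ = 141 V.
At B: distances to the source charges are 2.37 m, 1.07 m; V_B = Σ kqᵢ/rᵢ = -51.8 V.
ΔV = V_B − V_A = -193 V.
W_ext = qΔV = (-5.32×10⁻⁹ C)(-193 V) = 1.03×10⁻⁶ J.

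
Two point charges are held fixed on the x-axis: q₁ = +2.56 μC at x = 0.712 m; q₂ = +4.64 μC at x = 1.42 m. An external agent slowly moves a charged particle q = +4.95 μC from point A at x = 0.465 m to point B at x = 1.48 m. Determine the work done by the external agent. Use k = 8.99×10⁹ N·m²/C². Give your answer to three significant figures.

2.91 J

For quasistatic motion the external work equals the change in potential energy: W_ext = qΔV = q(V_B − V_A).
At A: distances to the source charges are 0.247 m, 0.955 m; V_A = Σ kqᵢ/rᵢ = 1.37×10⁵ V.
At B: distances to the source charges are 0.768 m, 0.0600 m; V_B = Σ kqᵢ/rᵢ = 7.25×10⁵ V.
ΔV = V_B − V_A = 5.88×10⁵ V.
W_ext = qΔV = (4.95×10⁻⁶ C)(5.88×10⁵ V) = 2.91 J.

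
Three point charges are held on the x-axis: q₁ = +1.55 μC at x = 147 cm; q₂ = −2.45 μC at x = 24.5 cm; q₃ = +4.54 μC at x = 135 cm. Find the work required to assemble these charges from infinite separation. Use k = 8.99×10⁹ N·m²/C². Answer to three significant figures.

The work to assemble the configuration equals its total potential energy, U = Σ kqᵢqⱼ/rᵢⱼ over all pairs.
Pair separations: r₁₂ = 1.23 m, r₁₃ = 0.120 m, r₂₃ = 1.10 m.
U = (-0.0279) + (0.527) + (-0.0905) = 0.409 J.

0.409 J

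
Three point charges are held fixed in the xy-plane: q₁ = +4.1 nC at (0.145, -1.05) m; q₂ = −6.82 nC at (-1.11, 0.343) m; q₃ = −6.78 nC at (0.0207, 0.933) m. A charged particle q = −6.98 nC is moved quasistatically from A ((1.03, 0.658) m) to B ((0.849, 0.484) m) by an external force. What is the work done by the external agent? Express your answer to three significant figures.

4.62×10⁻⁸ J

For quasistatic motion the external work equals the change in potential energy: W_ext = qΔV = q(V_B − V_A).
At A: distances to the source charges are 1.92 m, 2.16 m, 1.05 m; V_A = Σ kqᵢ/rᵢ = -67.5 V.
At B: distances to the source charges are 1.69 m, 1.96 m, 0.942 m; V_B = Σ kqᵢ/rᵢ = -74.1 V.
ΔV = V_B − V_A = -6.62 V.
W_ext = qΔV = (-6.98×10⁻⁹ C)(-6.62 V) = 4.62×10⁻⁸ J.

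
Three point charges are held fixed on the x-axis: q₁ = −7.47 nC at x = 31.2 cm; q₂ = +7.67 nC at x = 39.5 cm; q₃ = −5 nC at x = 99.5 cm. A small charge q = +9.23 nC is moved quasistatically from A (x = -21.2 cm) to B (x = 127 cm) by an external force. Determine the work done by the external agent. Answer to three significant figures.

-9.50×10⁻⁷ J

For quasistatic motion the external work equals the change in potential energy: W_ext = qΔV = q(V_B − V_A).
At A: distances to the source charges are 0.524 m, 0.607 m, 1.21 m; V_A = Σ kqᵢ/rᵢ = -51.8 V.
At B: distances to the source charges are 0.958 m, 0.875 m, 0.275 m; V_B = Σ kqᵢ/rᵢ = -155 V.
ΔV = V_B − V_A = -103 V.
W_ext = qΔV = (9.23×10⁻⁹ C)(-103 V) = -9.50×10⁻⁷ J.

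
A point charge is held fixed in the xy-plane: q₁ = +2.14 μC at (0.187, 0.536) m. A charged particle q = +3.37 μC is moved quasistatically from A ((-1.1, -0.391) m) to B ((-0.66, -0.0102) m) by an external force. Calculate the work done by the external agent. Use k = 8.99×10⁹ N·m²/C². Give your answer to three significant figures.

0.0235 J

For quasistatic motion the external work equals the change in potential energy: W_ext = qΔV = q(V_B − V_A).
At A: distance to the source charge is 1.59 m; V_A = kq₁/r = 1.21×10⁴ V.
At B: distance to the source charge is 1.01 m; V_B = kq₁/r = 1.91×10⁴ V.
ΔV = V_B − V_A = 6960 V.
W_ext = qΔV = (3.37×10⁻⁶ C)(6960 V) = 0.0235 J.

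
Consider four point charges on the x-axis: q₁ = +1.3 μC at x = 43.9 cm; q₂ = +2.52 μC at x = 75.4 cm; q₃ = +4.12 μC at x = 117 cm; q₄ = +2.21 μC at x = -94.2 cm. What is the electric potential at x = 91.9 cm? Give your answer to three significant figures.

3.20×10⁵ V

The total potential is the scalar sum of each charge's contribution, V = Σ kqᵢ/rᵢ.
Distances from the field point to each charge: r₁ = 0.480 m, r₂ = 0.165 m, r₃ = 0.251 m, r₄ = 1.86 m.
V = k[(1.30×10⁻⁶)/(0.480) + (2.52×10⁻⁶)/(0.165) + (4.12×10⁻⁶)/(0.251) + (2.21×10⁻⁶)/(1.86)] = 3.20×10⁵ V.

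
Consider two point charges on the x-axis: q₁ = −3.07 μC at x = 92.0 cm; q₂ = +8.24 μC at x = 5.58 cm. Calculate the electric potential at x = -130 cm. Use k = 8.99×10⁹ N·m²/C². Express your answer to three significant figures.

Electric potential is a scalar, so the contributions from each charge add algebraically: V = Σ kqᵢ/rᵢ.
Distances from the field point to each charge: r₁ = 2.22 m, r₂ = 1.36 m.
V = k[(-3.07×10⁻⁶)/(2.22) + (8.24×10⁻⁶)/(1.36)] = 4.22×10⁴ V.

4.22×10⁴ V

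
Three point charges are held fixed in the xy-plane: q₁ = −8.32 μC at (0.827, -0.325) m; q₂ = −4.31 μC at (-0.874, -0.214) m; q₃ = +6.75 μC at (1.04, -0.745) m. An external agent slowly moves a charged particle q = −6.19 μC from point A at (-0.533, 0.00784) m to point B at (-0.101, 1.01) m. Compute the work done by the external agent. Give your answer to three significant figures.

For quasistatic motion the external work equals the change in potential energy: W_ext = qΔV = q(V_B − V_A).
At A: distances to the source charges are 1.40 m, 0.407 m, 1.74 m; V_A = Σ kqᵢ/rᵢ = -1.14×10⁵ V.
At B: distances to the source charges are 1.63 m, 1.45 m, 2.09 m; V_B = Σ kqᵢ/rᵢ = -4.38×10⁴ V.
ΔV = V_B − V_A = 7.01×10⁴ V.
W_ext = qΔV = (-6.19×10⁻⁶ C)(7.01×10⁴ V) = -0.434 J.

-0.434 J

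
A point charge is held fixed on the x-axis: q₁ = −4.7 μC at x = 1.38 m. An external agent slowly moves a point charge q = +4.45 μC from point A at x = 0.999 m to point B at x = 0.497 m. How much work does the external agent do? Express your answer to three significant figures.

For quasistatic motion the external work equals the change in potential energy: W_ext = qΔV = q(V_B − V_A).
At A: distance to the source charge is 0.381 m; V_A = kq₁/r = -1.11×10⁵ V.
At B: distance to the source charge is 0.883 m; V_B = kq₁/r = -4.79×10⁴ V.
ΔV = V_B − V_A = 6.30×10⁴ V.
W_ext = qΔV = (4.45×10⁻⁶ C)(6.30×10⁴ V) = 0.281 J.

0.281 J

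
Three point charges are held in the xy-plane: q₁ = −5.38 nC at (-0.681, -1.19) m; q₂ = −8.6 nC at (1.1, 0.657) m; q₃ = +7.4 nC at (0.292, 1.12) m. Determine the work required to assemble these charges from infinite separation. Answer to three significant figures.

-5.95×10⁻⁷ J

The assembly work is the sum of pairwise potential energies, U = Σ_{i<j} kqᵢqⱼ/rᵢⱼ.
Pair separations: r₁₂ = 2.57 m, r₁₃ = 2.51 m, r₂₃ = 0.931 m.
U = (1.62×10⁻⁷) + (-1.43×10⁻⁷) + (-6.14×10⁻⁷) = -5.95×10⁻⁷ J.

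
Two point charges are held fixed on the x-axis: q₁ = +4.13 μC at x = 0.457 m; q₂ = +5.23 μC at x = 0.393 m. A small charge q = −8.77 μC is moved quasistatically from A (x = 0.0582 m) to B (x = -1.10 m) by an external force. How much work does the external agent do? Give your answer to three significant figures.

For quasistatic motion the external work equals the change in potential energy: W_ext = qΔV = q(V_B − V_A).
At A: distances to the source charges are 0.399 m, 0.335 m; V_A = Σ kqᵢ/rᵢ = 2.34×10⁵ V.
At B: distances to the source charges are 1.56 m, 1.49 m; V_B = Σ kqᵢ/rᵢ = 5.53×10⁴ V.
ΔV = V_B − V_A = -1.78×10⁵ V.
W_ext = qΔV = (-8.77×10⁻⁶ C)(-1.78×10⁵ V) = 1.56 J.

1.56 J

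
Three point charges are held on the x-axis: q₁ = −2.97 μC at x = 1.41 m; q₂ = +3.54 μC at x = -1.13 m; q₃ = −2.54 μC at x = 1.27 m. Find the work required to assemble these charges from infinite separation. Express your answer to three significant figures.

The assembly work is the sum of pairwise potential energies, U = Σ_{i<j} kqᵢqⱼ/rᵢⱼ.
Pair separations: r₁₂ = 2.54 m, r₁₃ = 0.140 m, r₂₃ = 2.40 m.
U = (-0.0372) + (0.484) + (-0.0337) = 0.414 J.

0.414 J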